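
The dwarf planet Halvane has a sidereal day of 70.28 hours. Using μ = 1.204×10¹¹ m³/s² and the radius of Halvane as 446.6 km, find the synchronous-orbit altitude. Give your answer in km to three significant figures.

h_sync ≈ 5350 km

T = 70.28 hours = 2.530×10⁵ s.
A synchronous orbit has period T, so by Kepler's third law a = (μT²/4π²)^(1/3).
μT²/4π² = 1.204×10¹¹ × (2.530×10⁵)² / 39.48 = 1.952×10²⁰ m³.
a = 5.801×10⁶ m = 5801.1 km.
Altitude h = a − R = 5801.1 − 446.6 = 5354.5 km.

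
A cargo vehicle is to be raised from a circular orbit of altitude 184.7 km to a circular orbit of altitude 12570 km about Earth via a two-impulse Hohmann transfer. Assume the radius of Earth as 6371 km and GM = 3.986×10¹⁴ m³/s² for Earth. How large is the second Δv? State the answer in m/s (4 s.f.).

Δv ≈ 1298 m/s

r₁ = 6371 + 184.7 = 6555.7 km = 6.5557×10⁶ m.
r₂ = 6371 + 12570 = 18941 km = 1.8941×10⁷ m.
Transfer ellipse a_t = (r₁ + r₂)/2 = 1.275×10⁷ m.
At r₁: circular v_c1 = √(μ/r₁) = 7798 m/s; transfer-perigee v_p = √[μ(2/r₁ − 1/a_t)] = 9505 m/s.
At r₂: circular v_c2 = √(μ/r₂) = 4587 m/s; transfer-apogee v_a = √[μ(2/r₂ − 1/a_t)] = 3290 m/s.
Δv₂ = v_c2 − v_a = 1298 m/s.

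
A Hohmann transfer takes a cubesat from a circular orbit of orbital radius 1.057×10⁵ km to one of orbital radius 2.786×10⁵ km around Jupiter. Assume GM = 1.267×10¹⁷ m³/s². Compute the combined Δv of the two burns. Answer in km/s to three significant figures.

r₁ = 1.057×10⁵ km = 1.057×10⁸ m.
r₂ = 2.786×10⁵ km = 2.786×10⁸ m.
Transfer ellipse a_t = (r₁ + r₂)/2 = 1.922×10⁸ m.
At r₁: circular v_c1 = √(μ/r₁) = 34620 m/s; transfer-perijove v_p = √[μ(2/r₁ − 1/a_t)] = 41690 m/s.
Δv₁ = v_p − v_c1 = 7067 m/s.
At r₂: circular v_c2 = √(μ/r₂) = 21330 m/s; transfer-apojove v_a = √[μ(2/r₂ − 1/a_t)] = 15820 m/s.
Δv₂ = v_c2 − v_a = 5509 m/s.
Total Δv = Δv₁ + Δv₂ = 12580 m/s = 12.58 km/s.

Δv_total ≈ 12.6 km/s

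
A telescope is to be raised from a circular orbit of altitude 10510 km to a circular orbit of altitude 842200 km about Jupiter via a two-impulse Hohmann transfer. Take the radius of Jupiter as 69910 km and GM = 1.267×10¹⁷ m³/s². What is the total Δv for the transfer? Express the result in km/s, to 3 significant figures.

Δv_total ≈ 21.2 km/s

r₁ = 69910 + 10510 = 80420 km = 8.0420×10⁷ m.
r₂ = 69910 + 842200 = 912110 km = 9.1211×10⁸ m.
Transfer ellipse a_t = (r₁ + r₂)/2 = 4.963×10⁸ m.
At r₁: circular v_c1 = √(μ/r₁) = 39690 m/s; transfer-perijove v_p = √[μ(2/r₁ − 1/a_t)] = 53810 m/s.
Δv₁ = v_p − v_c1 = 14120 m/s.
At r₂: circular v_c2 = √(μ/r₂) = 11790 m/s; transfer-apojove v_a = √[μ(2/r₂ − 1/a_t)] = 4744 m/s.
Δv₂ = v_c2 − v_a = 7041 m/s.
Total Δv = Δv₁ + Δv₂ = 21160 m/s = 21.16 km/s.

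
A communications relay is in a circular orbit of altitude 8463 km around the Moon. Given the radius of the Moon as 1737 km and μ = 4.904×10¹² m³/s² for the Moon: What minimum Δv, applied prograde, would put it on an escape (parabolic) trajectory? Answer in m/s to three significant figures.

Δv ≈ 287 m/s

r = 1737 + 8463 = 10200 km = 1.0200×10⁷ m.
Circular speed v_c = √(μ/r) = 693.4 m/s.
Escape speed v_esc = √(2μ/r) = √2 × v_c = 980.6 m/s.
Δv = v_esc − v_c = 287.2 m/s.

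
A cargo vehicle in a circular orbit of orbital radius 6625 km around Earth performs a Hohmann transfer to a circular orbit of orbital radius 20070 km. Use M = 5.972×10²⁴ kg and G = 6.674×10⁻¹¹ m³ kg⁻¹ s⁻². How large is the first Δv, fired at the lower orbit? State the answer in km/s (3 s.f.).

μ = GM = 6.674×10⁻¹¹ × 5.972×10²⁴ = 3.986×10¹⁴ m³/s².
r₁ = 6625 km = 6.625×10⁶ m.
r₂ = 20070 km = 2.007×10⁷ m.
Transfer ellipse a_t = (r₁ + r₂)/2 = 1.335×10⁷ m.
At r₁: circular v_c1 = √(μ/r₁) = 7756 m/s; transfer-perigee v_p = √[μ(2/r₁ − 1/a_t)] = 9511 m/s.
Δv₁ = v_p − v_c1 = 1755 m/s.
= 1.755 km/s.

Δv ≈ 1.75 km/s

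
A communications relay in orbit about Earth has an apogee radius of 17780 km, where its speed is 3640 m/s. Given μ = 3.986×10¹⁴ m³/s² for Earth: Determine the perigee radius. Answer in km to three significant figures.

r_a = 1.778×10⁷ m.
Specific energy ε = v²/2 − μ/r = -1.579×10⁷ J/kg, so a = −μ/(2ε) = 1.262×10⁷ m.
The apsides satisfy r_p + r_a = 2a, so the perigee radius is 2a − r_a = 7.458×10⁶ m = 7458.0 km.

perigee radius ≈ 7460 km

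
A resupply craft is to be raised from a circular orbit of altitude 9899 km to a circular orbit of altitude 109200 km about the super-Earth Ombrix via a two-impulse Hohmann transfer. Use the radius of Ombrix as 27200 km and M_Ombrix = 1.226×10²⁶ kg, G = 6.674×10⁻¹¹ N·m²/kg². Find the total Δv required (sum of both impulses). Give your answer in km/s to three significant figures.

Δv_total ≈ 6.45 km/s

μ = GM = 6.674×10⁻¹¹ × 1.226×10²⁶ = 8.182×10¹⁵ m³/s².
r₁ = 27200 + 9899 = 37099 km = 3.7099×10⁷ m.
r₂ = 27200 + 109200 = 136400 km = 1.3640×10⁸ m.
Transfer ellipse a_t = (r₁ + r₂)/2 = 8.675×10⁷ m.
At r₁: circular v_c1 = √(μ/r₁) = 14850 m/s; transfer-periapsis v_p = √[μ(2/r₁ − 1/a_t)] = 18620 m/s.
Δv₁ = v_p − v_c1 = 3771 m/s.
At r₂: circular v_c2 = √(μ/r₂) = 7745 m/s; transfer-apoapsis v_a = √[μ(2/r₂ − 1/a_t)] = 5065 m/s.
Δv₂ = v_c2 − v_a = 2680 m/s.
Total Δv = Δv₁ + Δv₂ = 6451 m/s = 6.451 km/s.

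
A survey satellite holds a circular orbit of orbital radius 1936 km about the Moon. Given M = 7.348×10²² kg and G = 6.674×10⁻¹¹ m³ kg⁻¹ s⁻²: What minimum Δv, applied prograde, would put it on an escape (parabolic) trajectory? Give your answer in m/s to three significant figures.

Δv ≈ 659 m/s

μ = GM = 6.674×10⁻¹¹ × 7.348×10²² = 4.904×10¹² m³/s².
r = 1936 km = 1.936×10⁶ m.
Circular speed v_c = √(μ/r) = 1592 m/s.
Escape speed v_esc = √(2μ/r) = √2 × v_c = 2251 m/s.
Δv = v_esc − v_c = 659.2 m/s.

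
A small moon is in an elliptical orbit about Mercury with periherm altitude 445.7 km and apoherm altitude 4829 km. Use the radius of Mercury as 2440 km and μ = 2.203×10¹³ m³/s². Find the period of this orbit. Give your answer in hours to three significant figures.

T ≈ 4.25 hours

r_p = 2440 + 445.7 = 2885.7 km = 2.8857×10⁶ m.
r_a = 2440 + 4829 = 7269.0 km = 7.2690×10⁶ m.
Semi-major axis a = (r_p + r_a)/2 = (2885.7 + 7269.0)/2 = 5077.4 km = 5.077×10⁶ m.
By Kepler's third law T = 2π√(a³/μ) = 2π × 2.438×10³ = 1.532×10⁴ s.
= 4.254 hours.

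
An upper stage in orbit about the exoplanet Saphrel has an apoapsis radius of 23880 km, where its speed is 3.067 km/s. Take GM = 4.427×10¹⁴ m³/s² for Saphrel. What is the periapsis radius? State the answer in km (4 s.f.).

periapsis radius ≈ 8118 km

r_a = 2.388×10⁷ m.
Specific energy ε = v²/2 − μ/r = -1.384×10⁷ J/kg, so a = −μ/(2ε) = 1.600×10⁷ m.
The apsides satisfy r_p + r_a = 2a, so the periapsis radius is 2a − r_a = 8.118×10⁶ m = 8117.9 km.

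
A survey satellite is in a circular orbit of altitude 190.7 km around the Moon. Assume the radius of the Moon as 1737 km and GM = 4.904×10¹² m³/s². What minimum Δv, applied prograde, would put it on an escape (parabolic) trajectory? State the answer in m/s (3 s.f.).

r = 1737 + 190.7 = 1927.7 km = 1.9277×10⁶ m.
Circular speed v_c = √(μ/r) = 1595 m/s.
Escape speed v_esc = √(2μ/r) = √2 × v_c = 2256 m/s.
Δv = v_esc − v_c = 660.7 m/s.

Δv ≈ 661 m/s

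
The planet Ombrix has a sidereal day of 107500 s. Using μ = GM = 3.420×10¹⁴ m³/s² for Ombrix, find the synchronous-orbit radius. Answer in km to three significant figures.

r_sync ≈ 46400 km

A synchronous orbit has period T, so by Kepler's third law a = (μT²/4π²)^(1/3).
μT²/4π² = 3.420×10¹⁴ × (1.075×10⁵)² / 39.48 = 1.001×10²³ m³.
a = 4.643×10⁷ m = 46433 km.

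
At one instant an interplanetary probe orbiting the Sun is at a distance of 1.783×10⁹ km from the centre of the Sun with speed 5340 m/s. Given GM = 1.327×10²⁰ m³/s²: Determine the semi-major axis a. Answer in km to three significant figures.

r = 1.783×10¹² m.
Specific orbital energy ε = v²/2 − μ/r = (5340)²/2 − 1.327×10²⁰/1.783×10¹² = -6.017×10⁷ J/kg.
Since ε = −μ/(2a), a = −μ/(2ε) = 1.103×10¹² m = 1.1028×10⁹ km.

a ≈ 1.10×10⁹ km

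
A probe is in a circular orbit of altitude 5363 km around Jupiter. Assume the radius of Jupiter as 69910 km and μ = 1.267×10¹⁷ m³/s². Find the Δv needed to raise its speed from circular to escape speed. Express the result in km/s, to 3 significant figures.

r = 69910 + 5363 = 75273 km = 7.5273×10⁷ m.
Circular speed v_c = √(μ/r) = 41030 m/s.
Escape speed v_esc = √(2μ/r) = √2 × v_c = 58020 m/s.
Δv = v_esc − v_c = 16990 m/s = 16.99 km/s.

Δv ≈ 17.0 km/s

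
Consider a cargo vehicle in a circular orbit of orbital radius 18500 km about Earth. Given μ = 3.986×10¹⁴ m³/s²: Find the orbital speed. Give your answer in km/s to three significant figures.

v ≈ 4.64 km/s

r = 18500 km = 1.850×10⁷ m.
For a circular orbit v = √(μ/r) = √(3.986×10¹⁴ / 1.850×10⁷) = √(2.155×10⁷) = 4642 m/s.
That is 4.642 km/s.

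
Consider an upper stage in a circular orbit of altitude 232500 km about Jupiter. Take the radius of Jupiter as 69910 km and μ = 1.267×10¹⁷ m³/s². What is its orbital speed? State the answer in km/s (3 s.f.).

r = 69910 + 232500 = 302410 km = 3.0241×10⁸ m.
For a circular orbit v = √(μ/r) = √(1.267×10¹⁷ / 3.024×10⁸) = √(4.190×10⁸) = 20470 m/s.
That is 20.47 km/s.

v ≈ 20.5 km/s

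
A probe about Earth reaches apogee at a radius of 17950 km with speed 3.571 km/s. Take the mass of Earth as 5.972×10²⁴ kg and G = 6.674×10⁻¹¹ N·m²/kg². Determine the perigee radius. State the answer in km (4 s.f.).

perigee radius ≈ 7231 km

μ = GM = 6.674×10⁻¹¹ × 5.972×10²⁴ = 3.986×10¹⁴ m³/s².
r_a = 1.795×10⁷ m.
Specific energy ε = v²/2 − μ/r = -1.583×10⁷ J/kg, so a = −μ/(2ε) = 1.259×10⁷ m.
The apsides satisfy r_p + r_a = 2a, so the perigee radius is 2a − r_a = 7.231×10⁶ m = 7230.6 km.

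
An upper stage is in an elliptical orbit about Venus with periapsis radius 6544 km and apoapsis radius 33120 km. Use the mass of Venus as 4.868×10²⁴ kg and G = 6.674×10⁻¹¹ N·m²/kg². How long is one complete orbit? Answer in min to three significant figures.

T ≈ 513 min

μ = GM = 6.674×10⁻¹¹ × 4.868×10²⁴ = 3.249×10¹⁴ m³/s².
Semi-major axis a = (r_p + r_a)/2 = (6544.0 + 33120)/2 = 19832 km = 1.983×10⁷ m.
By Kepler's third law T = 2π√(a³/μ) = 2π × 4.900×10³ = 3.079×10⁴ s.
= 513.1 min.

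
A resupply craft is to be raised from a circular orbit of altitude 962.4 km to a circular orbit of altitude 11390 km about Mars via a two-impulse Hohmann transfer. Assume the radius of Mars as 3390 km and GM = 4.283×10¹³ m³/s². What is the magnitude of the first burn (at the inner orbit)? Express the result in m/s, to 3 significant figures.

r₁ = 3390 + 962.4 = 4352.4 km = 4.3524×10⁶ m.
r₂ = 3390 + 11390 = 14780 km = 1.4780×10⁷ m.
Transfer ellipse a_t = (r₁ + r₂)/2 = 9.566×10⁶ m.
At r₁: circular v_c1 = √(μ/r₁) = 3137 m/s; transfer-periapsis v_p = √[μ(2/r₁ − 1/a_t)] = 3899 m/s.
Δv₁ = v_p − v_c1 = 762.2 m/s.

Δv ≈ 762 m/s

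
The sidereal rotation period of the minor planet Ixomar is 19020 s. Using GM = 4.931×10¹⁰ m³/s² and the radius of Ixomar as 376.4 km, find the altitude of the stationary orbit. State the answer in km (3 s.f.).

h_sync ≈ 391 km

A synchronous orbit has period T, so by Kepler's third law a = (μT²/4π²)^(1/3).
μT²/4π² = 4.931×10¹⁰ × (1.902×10⁴)² / 39.48 = 4.519×10¹⁷ m³.
a = 7.674×10⁵ m = 767.36 km.
Altitude h = a − R = 767.36 − 376.4 = 390.96 km.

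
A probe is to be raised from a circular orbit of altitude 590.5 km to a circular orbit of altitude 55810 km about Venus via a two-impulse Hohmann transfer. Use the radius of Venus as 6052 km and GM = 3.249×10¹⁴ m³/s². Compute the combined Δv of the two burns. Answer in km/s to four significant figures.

r₁ = 6052 + 590.5 = 6642.5 km = 6.6425×10⁶ m.
r₂ = 6052 + 55810 = 61862 km = 6.1862×10⁷ m.
Transfer ellipse a_t = (r₁ + r₂)/2 = 3.425×10⁷ m.
At r₁: circular v_c1 = √(μ/r₁) = 6994 m/s; transfer-periapsis v_p = √[μ(2/r₁ − 1/a_t)] = 9399 m/s.
Δv₁ = v_p − v_c1 = 2405 m/s.
At r₂: circular v_c2 = √(μ/r₂) = 2292 m/s; transfer-apoapsis v_a = √[μ(2/r₂ − 1/a_t)] = 1009 m/s.
Δv₂ = v_c2 − v_a = 1283 m/s.
Total Δv = Δv₁ + Δv₂ = 3688 m/s = 3.688 km/s.

Δv_total ≈ 3.688 km/s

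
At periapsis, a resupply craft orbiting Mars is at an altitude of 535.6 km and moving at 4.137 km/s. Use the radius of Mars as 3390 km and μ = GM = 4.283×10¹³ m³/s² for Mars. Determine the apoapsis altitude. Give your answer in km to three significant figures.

apoapsis altitude ≈ 10900 km

r_p = 3390 + 535.6 = 3925.6 km = 3.926×10⁶ m.
Specific energy ε = v²/2 − μ/r = -2.353×10⁶ J/kg, so a = −μ/(2ε) = 9.101×10⁶ m.
The apsides satisfy r_p + r_a = 2a, so the apoapsis radius is 2a − r_p = 1.428×10⁷ m = 14276 km.
Apoapsis altitude = 14276 − 3390 = 10886 km.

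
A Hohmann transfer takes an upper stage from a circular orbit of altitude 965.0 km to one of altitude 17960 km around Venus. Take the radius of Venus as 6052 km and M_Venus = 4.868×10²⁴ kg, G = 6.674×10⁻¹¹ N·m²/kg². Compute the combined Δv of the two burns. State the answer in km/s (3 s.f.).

Δv_total ≈ 2.87 km/s

μ = GM = 6.674×10⁻¹¹ × 4.868×10²⁴ = 3.249×10¹⁴ m³/s².
r₁ = 6052 + 965.0 = 7017.0 km = 7.0170×10⁶ m.
r₂ = 6052 + 17960 = 24012 km = 2.4012×10⁷ m.
Transfer ellipse a_t = (r₁ + r₂)/2 = 1.551×10⁷ m.
At r₁: circular v_c1 = √(μ/r₁) = 6804 m/s; transfer-periapsis v_p = √[μ(2/r₁ − 1/a_t)] = 8465 m/s.
Δv₁ = v_p − v_c1 = 1661 m/s.
At r₂: circular v_c2 = √(μ/r₂) = 3678 m/s; transfer-apoapsis v_a = √[μ(2/r₂ − 1/a_t)] = 2474 m/s.
Δv₂ = v_c2 − v_a = 1205 m/s.
Total Δv = Δv₁ + Δv₂ = 2865 m/s = 2.865 km/s.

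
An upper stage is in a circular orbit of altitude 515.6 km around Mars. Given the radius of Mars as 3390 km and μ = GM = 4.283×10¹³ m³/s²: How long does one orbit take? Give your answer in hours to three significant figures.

r = 3390 + 515.6 = 3905.6 km = 3.9056×10⁶ m.
Kepler's third law: T = 2π√(r³/μ) = 2π√((3.906×10⁶)³ / 4.283×10¹³).
r³/μ = 1.391×10⁶ s², so T = 2π × 1.179×10³ = 7.410×10³ s.
Converting: 7.410×10³ s ÷ 3600 = 2.058 hours.

T ≈ 2.06 hours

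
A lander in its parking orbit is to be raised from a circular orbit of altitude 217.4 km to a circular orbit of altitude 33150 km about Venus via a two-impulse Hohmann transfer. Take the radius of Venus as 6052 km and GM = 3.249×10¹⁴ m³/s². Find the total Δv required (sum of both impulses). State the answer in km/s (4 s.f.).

Δv_total ≈ 3.621 km/s

r₁ = 6052 + 217.4 = 6269.4 km = 6.2694×10⁶ m.
r₂ = 6052 + 33150 = 39202 km = 3.9202×10⁷ m.
Transfer ellipse a_t = (r₁ + r₂)/2 = 2.274×10⁷ m.
At r₁: circular v_c1 = √(μ/r₁) = 7199 m/s; transfer-periapsis v_p = √[μ(2/r₁ − 1/a_t)] = 9453 m/s.
Δv₁ = v_p − v_c1 = 2254 m/s.
At r₂: circular v_c2 = √(μ/r₂) = 2879 m/s; transfer-apoapsis v_a = √[μ(2/r₂ − 1/a_t)] = 1512 m/s.
Δv₂ = v_c2 − v_a = 1367 m/s.
Total Δv = Δv₁ + Δv₂ = 3621 m/s = 3.621 km/s.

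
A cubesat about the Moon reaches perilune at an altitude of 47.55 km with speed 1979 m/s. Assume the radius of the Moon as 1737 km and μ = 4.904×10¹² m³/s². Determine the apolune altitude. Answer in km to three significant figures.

r_p = 1737 + 47.55 = 1784.5 km = 1.785×10⁶ m.
Specific energy ε = v²/2 − μ/r = -7.898×10⁵ J/kg, so a = −μ/(2ε) = 3.105×10⁶ m.
The apsides satisfy r_p + r_a = 2a, so the apolune radius is 2a − r_p = 4.425×10⁶ m = 4424.5 km.
Apolune altitude = 4424.5 − 1737 = 2687.5 km.

apolune altitude ≈ 2690 km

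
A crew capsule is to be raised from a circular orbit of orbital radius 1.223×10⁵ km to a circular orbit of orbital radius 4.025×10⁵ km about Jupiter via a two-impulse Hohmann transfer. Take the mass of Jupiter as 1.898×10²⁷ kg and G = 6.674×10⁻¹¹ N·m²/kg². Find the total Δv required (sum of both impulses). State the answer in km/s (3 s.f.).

Δv_total ≈ 13.3 km/s

μ = GM = 6.674×10⁻¹¹ × 1.898×10²⁷ = 1.267×10¹⁷ m³/s².
r₁ = 1.223×10⁵ km = 1.223×10⁸ m.
r₂ = 4.025×10⁵ km = 4.025×10⁸ m.
Transfer ellipse a_t = (r₁ + r₂)/2 = 2.624×10⁸ m.
At r₁: circular v_c1 = √(μ/r₁) = 32180 m/s; transfer-perijove v_p = √[μ(2/r₁ − 1/a_t)] = 39860 m/s.
Δv₁ = v_p − v_c1 = 7676 m/s.
At r₂: circular v_c2 = √(μ/r₂) = 17740 m/s; transfer-apojove v_a = √[μ(2/r₂ − 1/a_t)] = 12110 m/s.
Δv₂ = v_c2 − v_a = 5629 m/s.
Total Δv = Δv₁ + Δv₂ = 13310 m/s = 13.31 km/s.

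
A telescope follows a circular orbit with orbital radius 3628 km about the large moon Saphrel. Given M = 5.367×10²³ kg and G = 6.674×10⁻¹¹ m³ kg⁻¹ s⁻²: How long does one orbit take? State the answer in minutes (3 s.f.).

T ≈ 121 minutes

μ = GM = 6.674×10⁻¹¹ × 5.367×10²³ = 3.582×10¹³ m³/s².
r = 3628 km = 3.628×10⁶ m.
Kepler's third law: T = 2π√(r³/μ) = 2π√((3.628×10⁶)³ / 3.582×10¹³).
r³/μ = 1.333×10⁶ s², so T = 2π × 1.155×10³ = 7.255×10³ s.
Converting: 7.255×10³ s ÷ 60.00 = 120.9 minutes.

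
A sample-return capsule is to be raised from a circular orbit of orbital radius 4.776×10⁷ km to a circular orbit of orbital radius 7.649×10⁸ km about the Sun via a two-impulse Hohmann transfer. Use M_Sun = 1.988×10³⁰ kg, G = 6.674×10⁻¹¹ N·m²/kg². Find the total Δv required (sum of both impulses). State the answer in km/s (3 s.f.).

Δv_total ≈ 28.3 km/s

μ = GM = 6.674×10⁻¹¹ × 1.988×10³⁰ = 1.327×10²⁰ m³/s².
r₁ = 4.776×10⁷ km = 4.776×10¹⁰ m.
r₂ = 7.649×10⁸ km = 7.649×10¹¹ m.
Transfer ellipse a_t = (r₁ + r₂)/2 = 4.063×10¹¹ m.
At r₁: circular v_c1 = √(μ/r₁) = 52710 m/s; transfer-perihelion v_p = √[μ(2/r₁ − 1/a_t)] = 72320 m/s.
Δv₁ = v_p − v_c1 = 19610 m/s.
At r₂: circular v_c2 = √(μ/r₂) = 13170 m/s; transfer-aphelion v_a = √[μ(2/r₂ − 1/a_t)] = 4515 m/s.
Δv₂ = v_c2 − v_a = 8655 m/s.
Total Δv = Δv₁ + Δv₂ = 28260 m/s = 28.26 km/s.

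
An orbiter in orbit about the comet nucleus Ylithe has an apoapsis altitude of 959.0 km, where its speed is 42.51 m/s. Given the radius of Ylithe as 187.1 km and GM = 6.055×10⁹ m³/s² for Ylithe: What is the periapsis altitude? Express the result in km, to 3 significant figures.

r_a = 187.1 + 959.0 = 1146.1 km = 1.146×10⁶ m.
Specific energy ε = v²/2 − μ/r = -4.380×10³ J/kg, so a = −μ/(2ε) = 6.913×10⁵ m.
The apsides satisfy r_p + r_a = 2a, so the periapsis radius is 2a − r_a = 2.365×10⁵ m = 236.45 km.
Periapsis altitude = 236.45 − 187.1 = 49.351 km.

periapsis altitude ≈ 49.4 km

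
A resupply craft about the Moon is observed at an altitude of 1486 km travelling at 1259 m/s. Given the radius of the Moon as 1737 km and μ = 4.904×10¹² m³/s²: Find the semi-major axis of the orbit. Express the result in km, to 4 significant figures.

r = 1737 + 1486 = 3223.0 km = 3.223×10⁶ m.
Vis-viva rearranged: 1/a = 2/r − v²/μ = 6.205×10⁻⁷ − 3.232×10⁻⁷ = 2.973×10⁻⁷ m⁻¹.
a = 3.363×10⁶ m = 3363.4 km.

a ≈ 3363 km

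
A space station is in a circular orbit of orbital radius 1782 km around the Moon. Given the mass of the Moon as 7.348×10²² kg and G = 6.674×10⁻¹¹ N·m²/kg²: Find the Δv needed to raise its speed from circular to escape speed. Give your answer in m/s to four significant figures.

μ = GM = 6.674×10⁻¹¹ × 7.348×10²² = 4.904×10¹² m³/s².
r = 1782 km = 1.782×10⁶ m.
Circular speed v_c = √(μ/r) = 1659 m/s.
Escape speed v_esc = √(2μ/r) = √2 × v_c = 2346 m/s.
Δv = v_esc − v_c = 687.1 m/s.

Δv ≈ 687.1 m/s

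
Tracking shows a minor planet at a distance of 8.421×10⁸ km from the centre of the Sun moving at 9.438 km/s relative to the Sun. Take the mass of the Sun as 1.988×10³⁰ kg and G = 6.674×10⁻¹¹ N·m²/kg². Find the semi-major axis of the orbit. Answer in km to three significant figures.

μ = GM = 6.674×10⁻¹¹ × 1.988×10³⁰ = 1.327×10²⁰ m³/s².
r = 8.421×10¹¹ m.
Specific orbital energy ε = v²/2 − μ/r = (9438)²/2 − 1.327×10²⁰/8.421×10¹¹ = -1.130×10⁸ J/kg.
Since ε = −μ/(2a), a = −μ/(2ε) = 5.870×10¹¹ m = 5.8697×10⁸ km.

a ≈ 5.87×10⁸ km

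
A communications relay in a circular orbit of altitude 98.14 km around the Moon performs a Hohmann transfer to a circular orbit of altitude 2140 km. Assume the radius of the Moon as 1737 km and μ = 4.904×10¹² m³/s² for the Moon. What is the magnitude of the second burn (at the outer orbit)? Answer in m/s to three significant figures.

r₁ = 1737 + 98.14 = 1835.1 km = 1.8351×10⁶ m.
r₂ = 1737 + 2140 = 3877.0 km = 3.8770×10⁶ m.
Transfer ellipse a_t = (r₁ + r₂)/2 = 2.856×10⁶ m.
At r₁: circular v_c1 = √(μ/r₁) = 1635 m/s; transfer-perilune v_p = √[μ(2/r₁ − 1/a_t)] = 1905 m/s.
At r₂: circular v_c2 = √(μ/r₂) = 1125 m/s; transfer-apolune v_a = √[μ(2/r₂ − 1/a_t)] = 901.5 m/s.
Δv₂ = v_c2 − v_a = 223.2 m/s.

Δv ≈ 223 m/s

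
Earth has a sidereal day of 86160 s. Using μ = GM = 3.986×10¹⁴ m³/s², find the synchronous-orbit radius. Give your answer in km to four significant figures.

r_sync ≈ 42160 km

A synchronous orbit has period T, so by Kepler's third law a = (μT²/4π²)^(1/3).
μT²/4π² = 3.986×10¹⁴ × (8.616×10⁴)² / 39.48 = 7.495×10²² m³.
a = 4.216×10⁷ m = 42163 km.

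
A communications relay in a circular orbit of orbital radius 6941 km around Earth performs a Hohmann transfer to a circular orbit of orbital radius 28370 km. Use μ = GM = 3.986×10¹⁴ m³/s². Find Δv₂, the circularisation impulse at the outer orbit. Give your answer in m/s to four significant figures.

Δv ≈ 1398 m/s

r₁ = 6941 km = 6.941×10⁶ m.
r₂ = 28370 km = 2.837×10⁷ m.
Transfer ellipse a_t = (r₁ + r₂)/2 = 1.766×10⁷ m.
At r₁: circular v_c1 = √(μ/r₁) = 7578 m/s; transfer-perigee v_p = √[μ(2/r₁ − 1/a_t)] = 9606 m/s.
At r₂: circular v_c2 = √(μ/r₂) = 3748 m/s; transfer-apogee v_a = √[μ(2/r₂ − 1/a_t)] = 2350 m/s.
Δv₂ = v_c2 − v_a = 1398 m/s.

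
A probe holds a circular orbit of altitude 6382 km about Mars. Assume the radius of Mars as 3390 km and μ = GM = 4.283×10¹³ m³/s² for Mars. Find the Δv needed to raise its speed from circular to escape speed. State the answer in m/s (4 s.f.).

Δv ≈ 867.2 m/s

r = 3390 + 6382 = 9772.0 km = 9.7720×10⁶ m.
Circular speed v_c = √(μ/r) = 2094 m/s.
Escape speed v_esc = √(2μ/r) = √2 × v_c = 2961 m/s.
Δv = v_esc − v_c = 867.2 m/s.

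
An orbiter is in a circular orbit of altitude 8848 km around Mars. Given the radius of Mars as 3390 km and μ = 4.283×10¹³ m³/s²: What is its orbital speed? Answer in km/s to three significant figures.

v ≈ 1.87 km/s

r = 3390 + 8848 = 12238 km = 1.2238×10⁷ m.
For a circular orbit v = √(μ/r) = √(4.283×10¹³ / 1.224×10⁷) = √(3.500×10⁶) = 1871 m/s.
That is 1.871 km/s.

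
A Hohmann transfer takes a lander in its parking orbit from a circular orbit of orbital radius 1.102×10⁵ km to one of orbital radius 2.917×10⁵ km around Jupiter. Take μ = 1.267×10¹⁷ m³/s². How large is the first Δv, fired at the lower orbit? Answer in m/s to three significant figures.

r₁ = 1.102×10⁵ km = 1.102×10⁸ m.
r₂ = 2.917×10⁵ km = 2.917×10⁸ m.
Transfer ellipse a_t = (r₁ + r₂)/2 = 2.010×10⁸ m.
At r₁: circular v_c1 = √(μ/r₁) = 33910 m/s; transfer-perijove v_p = √[μ(2/r₁ − 1/a_t)] = 40850 m/s.
Δv₁ = v_p − v_c1 = 6945 m/s.

Δv ≈ 6950 m/s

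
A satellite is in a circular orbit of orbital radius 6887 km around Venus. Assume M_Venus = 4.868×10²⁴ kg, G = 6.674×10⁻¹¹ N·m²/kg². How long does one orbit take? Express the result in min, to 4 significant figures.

μ = GM = 6.674×10⁻¹¹ × 4.868×10²⁴ = 3.249×10¹⁴ m³/s².
r = 6887 km = 6.887×10⁶ m.
Kepler's third law: T = 2π√(r³/μ) = 2π√((6.887×10⁶)³ / 3.249×10¹⁴).
r³/μ = 1.005×10⁶ s², so T = 2π × 1.003×10³ = 6.300×10³ s.
Converting: 6.300×10³ s ÷ 60.00 = 105.0 min.

T ≈ 105.0 min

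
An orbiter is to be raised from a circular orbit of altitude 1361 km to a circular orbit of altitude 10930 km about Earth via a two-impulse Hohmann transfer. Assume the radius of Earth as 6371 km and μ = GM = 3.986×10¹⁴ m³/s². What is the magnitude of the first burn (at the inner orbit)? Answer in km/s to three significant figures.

r₁ = 6371 + 1361 = 7732.0 km = 7.7320×10⁶ m.
r₂ = 6371 + 10930 = 17301 km = 1.7301×10⁷ m.
Transfer ellipse a_t = (r₁ + r₂)/2 = 1.252×10⁷ m.
At r₁: circular v_c1 = √(μ/r₁) = 7180 m/s; transfer-perigee v_p = √[μ(2/r₁ − 1/a_t)] = 8441 m/s.
Δv₁ = v_p − v_c1 = 1261 m/s.
= 1.261 km/s.

Δv ≈ 1.26 km/s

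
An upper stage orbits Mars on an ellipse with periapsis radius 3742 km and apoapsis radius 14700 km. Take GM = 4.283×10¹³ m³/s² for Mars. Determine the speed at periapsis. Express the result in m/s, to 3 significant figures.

v ≈ 4270 m/s

Semi-major axis a = (r_p + r_a)/2 = 9221.0 km = 9.221×10⁶ m.
Vis-viva: v² = μ(2/r − 1/a) = 4.283×10¹³ × (5.345×10⁻⁷ − 1.084×10⁻⁷) = 1.825×10⁷ m²/s².
v = 4272 m/s.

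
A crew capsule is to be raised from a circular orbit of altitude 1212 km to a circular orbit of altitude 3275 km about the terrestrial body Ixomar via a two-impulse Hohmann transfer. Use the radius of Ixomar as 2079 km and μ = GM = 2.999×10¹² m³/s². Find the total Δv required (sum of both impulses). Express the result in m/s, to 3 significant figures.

r₁ = 2079 + 1212 = 3291.0 km = 3.2910×10⁶ m.
r₂ = 2079 + 3275 = 5354.0 km = 5.3540×10⁶ m.
Transfer ellipse a_t = (r₁ + r₂)/2 = 4.322×10⁶ m.
At r₁: circular v_c1 = √(μ/r₁) = 954.6 m/s; transfer-periapsis v_p = √[μ(2/r₁ − 1/a_t)] = 1062 m/s.
Δv₁ = v_p − v_c1 = 107.8 m/s.
At r₂: circular v_c2 = √(μ/r₂) = 748.4 m/s; transfer-apoapsis v_a = √[μ(2/r₂ − 1/a_t)] = 653.0 m/s.
Δv₂ = v_c2 − v_a = 95.38 m/s.
Total Δv = Δv₁ + Δv₂ = 203.2 m/s.

Δv_total ≈ 203 m/s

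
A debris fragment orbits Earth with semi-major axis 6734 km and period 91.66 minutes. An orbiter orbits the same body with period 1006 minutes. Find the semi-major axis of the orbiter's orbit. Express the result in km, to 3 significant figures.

Kepler's third law: a³ ∝ T², so a₂ = a₁ (T₂/T₁)^(2/3).
T₂/T₁ = 10.98, (T₂/T₁)^(2/3) = 4.939.
a₂ = 6734 × 4.939 = 33260 km.

a₂ ≈ 33300 km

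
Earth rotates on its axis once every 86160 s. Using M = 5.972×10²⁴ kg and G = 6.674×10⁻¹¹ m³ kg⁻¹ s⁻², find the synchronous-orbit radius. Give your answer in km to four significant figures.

r_sync ≈ 42160 km

μ = GM = 6.674×10⁻¹¹ × 5.972×10²⁴ = 3.986×10¹⁴ m³/s².
A synchronous orbit has period T, so by Kepler's third law a = (μT²/4π²)^(1/3).
μT²/4π² = 3.986×10¹⁴ × (8.616×10⁴)² / 39.48 = 7.495×10²² m³.
a = 4.216×10⁷ m = 42162 km.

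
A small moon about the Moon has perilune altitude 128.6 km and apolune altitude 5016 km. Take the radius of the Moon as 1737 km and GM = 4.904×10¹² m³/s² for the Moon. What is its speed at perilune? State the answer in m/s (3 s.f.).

v ≈ 2030 m/s

r_p = 1737 + 128.6 = 1865.6 km = 1.8656×10⁶ m.
r_a = 1737 + 5016 = 6753.0 km = 6.7530×10⁶ m.
Semi-major axis a = (r_p + r_a)/2 = 4309.3 km = 4.309×10⁶ m.
Vis-viva: v² = μ(2/r − 1/a) = 4.904×10¹² × (1.072×10⁻⁶ − 2.321×10⁻⁷) = 4.119×10⁶ m²/s².
v = 2030 m/s.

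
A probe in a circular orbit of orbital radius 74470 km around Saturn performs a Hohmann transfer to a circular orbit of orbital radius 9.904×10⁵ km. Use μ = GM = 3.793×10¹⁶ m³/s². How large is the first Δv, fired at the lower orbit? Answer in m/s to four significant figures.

r₁ = 74470 km = 7.447×10⁷ m.
r₂ = 9.904×10⁵ km = 9.904×10⁸ m.
Transfer ellipse a_t = (r₁ + r₂)/2 = 5.324×10⁸ m.
At r₁: circular v_c1 = √(μ/r₁) = 22570 m/s; transfer-perikrone v_p = √[μ(2/r₁ − 1/a_t)] = 30780 m/s.
Δv₁ = v_p − v_c1 = 8212 m/s.

Δv ≈ 8212 m/s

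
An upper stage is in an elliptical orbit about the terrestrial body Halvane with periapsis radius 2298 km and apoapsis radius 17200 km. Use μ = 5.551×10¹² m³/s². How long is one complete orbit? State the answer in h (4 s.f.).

Semi-major axis a = (r_p + r_a)/2 = (2298.0 + 17200)/2 = 9749.0 km = 9.749×10⁶ m.
By Kepler's third law T = 2π√(a³/μ) = 2π × 1.292×10⁴ = 8.118×10⁴ s.
= 22.55 h.

T ≈ 22.55 h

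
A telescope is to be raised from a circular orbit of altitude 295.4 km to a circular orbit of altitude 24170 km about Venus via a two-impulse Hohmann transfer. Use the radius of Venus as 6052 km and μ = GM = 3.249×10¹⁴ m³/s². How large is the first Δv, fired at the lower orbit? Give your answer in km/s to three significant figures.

Δv ≈ 2.04 km/s

r₁ = 6052 + 295.4 = 6347.4 km = 6.3474×10⁶ m.
r₂ = 6052 + 24170 = 30222 km = 3.0222×10⁷ m.
Transfer ellipse a_t = (r₁ + r₂)/2 = 1.828×10⁷ m.
At r₁: circular v_c1 = √(μ/r₁) = 7154 m/s; transfer-periapsis v_p = √[μ(2/r₁ − 1/a_t)] = 9198 m/s.
Δv₁ = v_p − v_c1 = 2044 m/s.
= 2.044 km/s.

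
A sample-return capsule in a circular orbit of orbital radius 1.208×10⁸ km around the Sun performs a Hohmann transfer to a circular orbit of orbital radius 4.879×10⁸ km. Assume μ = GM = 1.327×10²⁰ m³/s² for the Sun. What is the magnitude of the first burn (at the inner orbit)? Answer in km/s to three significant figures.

Δv ≈ 8.82 km/s

r₁ = 1.208×10⁸ km = 1.208×10¹¹ m.
r₂ = 4.879×10⁸ km = 4.879×10¹¹ m.
Transfer ellipse a_t = (r₁ + r₂)/2 = 3.044×10¹¹ m.
At r₁: circular v_c1 = √(μ/r₁) = 33140 m/s; transfer-perihelion v_p = √[μ(2/r₁ − 1/a_t)] = 41960 m/s.
Δv₁ = v_p − v_c1 = 8821 m/s.
= 8.821 km/s.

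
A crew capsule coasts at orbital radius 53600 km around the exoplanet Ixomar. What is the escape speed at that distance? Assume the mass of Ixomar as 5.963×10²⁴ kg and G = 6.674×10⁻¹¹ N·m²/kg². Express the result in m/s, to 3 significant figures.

v_esc ≈ 3850 m/s

μ = GM = 6.674×10⁻¹¹ × 5.963×10²⁴ = 3.980×10¹⁴ m³/s².
r = 53600 km = 5.360×10⁷ m.
Escape speed v_esc = √(2μ/r) = √(2 × 3.980×10¹⁴ / 5.360×10⁷) = √(1.485×10⁷) = 3854 m/s.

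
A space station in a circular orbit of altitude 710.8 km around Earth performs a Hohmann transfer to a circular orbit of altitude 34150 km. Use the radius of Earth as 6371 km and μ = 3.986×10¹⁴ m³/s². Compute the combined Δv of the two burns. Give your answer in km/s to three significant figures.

r₁ = 6371 + 710.8 = 7081.8 km = 7.0818×10⁶ m.
r₂ = 6371 + 34150 = 40521 km = 4.0521×10⁷ m.
Transfer ellipse a_t = (r₁ + r₂)/2 = 2.380×10⁷ m.
At r₁: circular v_c1 = √(μ/r₁) = 7502 m/s; transfer-perigee v_p = √[μ(2/r₁ − 1/a_t)] = 9789 m/s.
Δv₁ = v_p − v_c1 = 2287 m/s.
At r₂: circular v_c2 = √(μ/r₂) = 3136 m/s; transfer-apogee v_a = √[μ(2/r₂ − 1/a_t)] = 1711 m/s.
Δv₂ = v_c2 − v_a = 1426 m/s.
Total Δv = Δv₁ + Δv₂ = 3712 m/s = 3.712 km/s.

Δv_total ≈ 3.71 km/s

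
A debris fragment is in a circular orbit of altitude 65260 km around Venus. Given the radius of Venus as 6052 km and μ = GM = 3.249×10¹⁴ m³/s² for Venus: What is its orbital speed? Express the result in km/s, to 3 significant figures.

v ≈ 2.13 km/s

r = 6052 + 65260 = 71312 km = 7.1312×10⁷ m.
For a circular orbit v = √(μ/r) = √(3.249×10¹⁴ / 7.131×10⁷) = √(4.556×10⁶) = 2134 m/s.
That is 2.134 km/s.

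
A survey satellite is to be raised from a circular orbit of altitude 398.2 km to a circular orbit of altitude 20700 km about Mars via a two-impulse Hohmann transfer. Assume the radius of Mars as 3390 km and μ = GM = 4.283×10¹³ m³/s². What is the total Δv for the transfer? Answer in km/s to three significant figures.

r₁ = 3390 + 398.2 = 3788.2 km = 3.7882×10⁶ m.
r₂ = 3390 + 20700 = 24090 km = 2.4090×10⁷ m.
Transfer ellipse a_t = (r₁ + r₂)/2 = 1.394×10⁷ m.
At r₁: circular v_c1 = √(μ/r₁) = 3362 m/s; transfer-periapsis v_p = √[μ(2/r₁ − 1/a_t)] = 4420 m/s.
Δv₁ = v_p − v_c1 = 1058 m/s.
At r₂: circular v_c2 = √(μ/r₂) = 1333 m/s; transfer-apoapsis v_a = √[μ(2/r₂ − 1/a_t)] = 695.1 m/s.
Δv₂ = v_c2 − v_a = 638.3 m/s.
Total Δv = Δv₁ + Δv₂ = 1696 m/s = 1.696 km/s.

Δv_total ≈ 1.70 km/s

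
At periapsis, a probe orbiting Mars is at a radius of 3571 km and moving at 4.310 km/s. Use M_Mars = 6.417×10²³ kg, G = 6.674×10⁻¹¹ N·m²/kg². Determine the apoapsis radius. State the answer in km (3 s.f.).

apoapsis radius ≈ 12300 km

μ = GM = 6.674×10⁻¹¹ × 6.417×10²³ = 4.283×10¹³ m³/s².
r_p = 3.571×10⁶ m.
Specific energy ε = v²/2 − μ/r = -2.705×10⁶ J/kg, so a = −μ/(2ε) = 7.916×10⁶ m.
The apsides satisfy r_p + r_a = 2a, so the apoapsis radius is 2a − r_p = 1.226×10⁷ m = 12262 km.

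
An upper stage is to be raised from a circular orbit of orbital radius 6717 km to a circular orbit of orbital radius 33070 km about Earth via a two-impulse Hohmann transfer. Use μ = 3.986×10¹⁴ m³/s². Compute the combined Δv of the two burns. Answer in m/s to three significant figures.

Δv_total ≈ 3680 m/s

r₁ = 6717 km = 6.717×10⁶ m.
r₂ = 33070 km = 3.307×10⁷ m.
Transfer ellipse a_t = (r₁ + r₂)/2 = 1.989×10⁷ m.
At r₁: circular v_c1 = √(μ/r₁) = 7703 m/s; transfer-perigee v_p = √[μ(2/r₁ − 1/a_t)] = 9932 m/s.
Δv₁ = v_p − v_c1 = 2229 m/s.
At r₂: circular v_c2 = √(μ/r₂) = 3472 m/s; transfer-apogee v_a = √[μ(2/r₂ − 1/a_t)] = 2017 m/s.
Δv₂ = v_c2 − v_a = 1454 m/s.
Total Δv = Δv₁ + Δv₂ = 3683 m/s.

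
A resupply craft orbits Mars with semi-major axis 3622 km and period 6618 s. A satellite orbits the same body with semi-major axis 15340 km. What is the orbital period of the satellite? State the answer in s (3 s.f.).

T₂ ≈ 57700 s

Kepler's third law: T² ∝ a³, so T₂ = T₁ (a₂/a₁)^(3/2).
a₂/a₁ = 4.235, (a₂/a₁)^(3/2) = 8.716.
T₂ = 6618 × 8.716 = 57680 s.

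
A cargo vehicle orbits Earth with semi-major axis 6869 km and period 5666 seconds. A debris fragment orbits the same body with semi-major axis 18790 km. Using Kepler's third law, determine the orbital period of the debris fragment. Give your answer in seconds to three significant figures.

T₂ ≈ 25600 seconds

Kepler's third law: T² ∝ a³, so T₂ = T₁ (a₂/a₁)^(3/2).
a₂/a₁ = 2.735, (a₂/a₁)^(3/2) = 4.524.
T₂ = 5666 × 4.524 = 25630 seconds.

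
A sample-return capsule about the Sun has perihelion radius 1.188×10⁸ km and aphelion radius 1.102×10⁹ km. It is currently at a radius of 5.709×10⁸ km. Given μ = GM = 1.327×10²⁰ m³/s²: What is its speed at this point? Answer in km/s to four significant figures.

v ≈ 15.73 km/s

Semi-major axis a = (r_p + r_a)/2 = 6.1040×10⁸ km = 6.104×10¹¹ m.
Vis-viva: v² = μ(2/r − 1/a) = 1.327×10²⁰ × (3.503×10⁻¹² − 1.638×10⁻¹²) = 2.475×10⁸ m²/s².
v = 15730 m/s = 15.73 km/s.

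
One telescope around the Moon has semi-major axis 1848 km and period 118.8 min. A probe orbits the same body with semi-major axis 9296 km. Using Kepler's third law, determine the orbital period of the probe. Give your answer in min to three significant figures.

Kepler's third law: T² ∝ a³, so T₂ = T₁ (a₂/a₁)^(3/2).
a₂/a₁ = 5.030, (a₂/a₁)^(3/2) = 11.28.
T₂ = 118.8 × 11.28 = 1340 min.

T₂ ≈ 1340 min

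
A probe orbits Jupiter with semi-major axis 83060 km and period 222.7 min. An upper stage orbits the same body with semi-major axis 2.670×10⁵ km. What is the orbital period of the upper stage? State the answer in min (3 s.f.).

Kepler's third law: T² ∝ a³, so T₂ = T₁ (a₂/a₁)^(3/2).
a₂/a₁ = 3.215, (a₂/a₁)^(3/2) = 5.763.
T₂ = 222.7 × 5.763 = 1284 min.

T₂ ≈ 1280 min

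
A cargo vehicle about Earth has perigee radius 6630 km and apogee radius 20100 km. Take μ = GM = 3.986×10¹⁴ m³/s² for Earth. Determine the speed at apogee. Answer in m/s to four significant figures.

v ≈ 3136 m/s

Semi-major axis a = (r_p + r_a)/2 = 13365 km = 1.336×10⁷ m.
Vis-viva: v² = μ(2/r − 1/a) = 3.986×10¹⁴ × (9.950×10⁻⁸ − 7.482×10⁻⁸) = 9.838×10⁶ m²/s².
v = 3136 m/s.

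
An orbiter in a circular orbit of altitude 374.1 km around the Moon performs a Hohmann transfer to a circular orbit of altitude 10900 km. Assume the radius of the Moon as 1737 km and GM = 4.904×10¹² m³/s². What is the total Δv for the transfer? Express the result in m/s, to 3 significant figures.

r₁ = 1737 + 374.1 = 2111.1 km = 2.1111×10⁶ m.
r₂ = 1737 + 10900 = 12637 km = 1.2637×10⁷ m.
Transfer ellipse a_t = (r₁ + r₂)/2 = 7.374×10⁶ m.
At r₁: circular v_c1 = √(μ/r₁) = 1524 m/s; transfer-perilune v_p = √[μ(2/r₁ − 1/a_t)] = 1995 m/s.
Δv₁ = v_p − v_c1 = 471.1 m/s.
At r₂: circular v_c2 = √(μ/r₂) = 623.0 m/s; transfer-apolune v_a = √[μ(2/r₂ − 1/a_t)] = 333.3 m/s.
Δv₂ = v_c2 − v_a = 289.6 m/s.
Total Δv = Δv₁ + Δv₂ = 760.7 m/s.

Δv_total ≈ 761 m/s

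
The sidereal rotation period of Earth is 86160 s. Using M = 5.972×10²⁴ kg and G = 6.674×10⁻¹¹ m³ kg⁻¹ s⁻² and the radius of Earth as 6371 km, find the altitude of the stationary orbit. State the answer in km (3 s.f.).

h_sync ≈ 35800 km

μ = GM = 6.674×10⁻¹¹ × 5.972×10²⁴ = 3.986×10¹⁴ m³/s².
A synchronous orbit has period T, so by Kepler's third law a = (μT²/4π²)^(1/3).
μT²/4π² = 3.986×10¹⁴ × (8.616×10⁴)² / 39.48 = 7.495×10²² m³.
a = 4.216×10⁷ m = 42162 km.
Altitude h = a − R = 42162 − 6371 = 35791 km.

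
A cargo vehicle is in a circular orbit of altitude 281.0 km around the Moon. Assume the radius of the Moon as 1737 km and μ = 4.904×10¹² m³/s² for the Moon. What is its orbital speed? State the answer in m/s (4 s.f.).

r = 1737 + 281.0 = 2018.0 km = 2.0180×10⁶ m.
For a circular orbit v = √(μ/r) = √(4.904×10¹² / 2.018×10⁶) = √(2.430×10⁶) = 1559 m/s.

v ≈ 1559 m/s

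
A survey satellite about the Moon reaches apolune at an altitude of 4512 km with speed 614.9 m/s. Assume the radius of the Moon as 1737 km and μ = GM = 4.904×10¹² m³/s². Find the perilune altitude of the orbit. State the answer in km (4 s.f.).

perilune altitude ≈ 246.1 km

r_a = 1737 + 4512 = 6249.0 km = 6.249×10⁶ m.
Specific energy ε = v²/2 − μ/r = -5.957×10⁵ J/kg, so a = −μ/(2ε) = 4.116×10⁶ m.
The apsides satisfy r_p + r_a = 2a, so the perilune radius is 2a − r_a = 1.983×10⁶ m = 1983.1 km.
Perilune altitude = 1983.1 − 1737 = 246.13 km.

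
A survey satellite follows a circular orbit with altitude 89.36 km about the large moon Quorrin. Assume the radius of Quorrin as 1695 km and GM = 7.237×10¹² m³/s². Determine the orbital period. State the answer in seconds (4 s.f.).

T ≈ 5567 seconds

r = 1695 + 89.36 = 1784.4 km = 1.7844×10⁶ m.
Kepler's third law: T = 2π√(r³/μ) = 2π√((1.784×10⁶)³ / 7.237×10¹²).
r³/μ = 7.850×10⁵ s², so T = 2π × 8.860×10² = 5.567×10³ s.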